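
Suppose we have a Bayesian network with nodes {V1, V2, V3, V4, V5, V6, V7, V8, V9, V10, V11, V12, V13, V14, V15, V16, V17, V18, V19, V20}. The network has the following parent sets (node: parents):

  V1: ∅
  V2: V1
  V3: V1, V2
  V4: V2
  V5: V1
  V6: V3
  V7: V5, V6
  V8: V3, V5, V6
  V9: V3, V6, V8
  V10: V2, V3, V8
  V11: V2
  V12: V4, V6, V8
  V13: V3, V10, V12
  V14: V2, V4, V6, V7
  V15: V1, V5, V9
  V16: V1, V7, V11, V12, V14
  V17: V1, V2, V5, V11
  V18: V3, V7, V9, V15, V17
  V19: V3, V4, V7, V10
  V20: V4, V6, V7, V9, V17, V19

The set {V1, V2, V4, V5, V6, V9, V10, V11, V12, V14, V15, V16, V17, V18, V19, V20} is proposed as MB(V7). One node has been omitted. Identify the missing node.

V3

Recall MB(v) = parents ∪ children ∪ spouses, where spouses are the other parents of v's children.
V7's parents: V5, V6.
V7's children: V14, V16, V18, V19, V20.
Co-parents of V7 (other parents of its children):
  V14 also has parents V2, V4, V6.
  V16's other parents are V1, V11, V12, V14.
  V18 also has parents V3, V9, V15, V17.
  V19's other parents are V3, V4, V10.
  V20's other parents are V4, V6, V9, V17, V19.
MB(V7) = {V1, V2, V3, V4, V5, V6, V9, V10, V11, V12, V14, V15, V16, V17, V18, V19, V20}.
Comparing with the claimed set, V3 is missing.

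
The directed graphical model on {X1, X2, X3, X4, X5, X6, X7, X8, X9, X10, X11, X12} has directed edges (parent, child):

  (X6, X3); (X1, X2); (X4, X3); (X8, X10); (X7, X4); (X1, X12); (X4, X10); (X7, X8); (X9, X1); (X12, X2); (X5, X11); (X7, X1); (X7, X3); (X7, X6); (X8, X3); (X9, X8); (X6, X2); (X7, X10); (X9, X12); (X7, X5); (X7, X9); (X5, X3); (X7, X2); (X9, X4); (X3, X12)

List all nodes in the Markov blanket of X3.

{X1, X4, X5, X6, X7, X8, X9, X12}

Recall MB(v) = parents ∪ children ∪ spouses, where spouses are the other parents of v's children.
Parents of X3: X4, X5, X6, X7, X8.
Children of X3: X12.
For each child, the remaining parents (spouses of X3):
  X12 also has parents X1, X9.
So the Markov blanket of X3 is {X1, X4, X5, X6, X7, X8, X9, X12}.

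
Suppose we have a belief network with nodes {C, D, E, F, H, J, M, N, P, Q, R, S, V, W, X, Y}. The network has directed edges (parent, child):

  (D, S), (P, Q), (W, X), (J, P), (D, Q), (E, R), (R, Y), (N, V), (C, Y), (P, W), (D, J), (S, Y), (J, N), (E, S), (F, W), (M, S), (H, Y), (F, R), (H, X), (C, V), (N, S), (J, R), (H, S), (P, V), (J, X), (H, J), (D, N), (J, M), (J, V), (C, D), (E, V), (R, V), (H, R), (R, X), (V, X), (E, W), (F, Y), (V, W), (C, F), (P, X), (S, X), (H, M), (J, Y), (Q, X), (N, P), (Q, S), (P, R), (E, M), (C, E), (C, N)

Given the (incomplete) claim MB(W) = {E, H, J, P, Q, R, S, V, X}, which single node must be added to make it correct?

By definition, MB(W) is built from W's parents, W's children, and the co-parents of W.
W's children: X.
Parents of W: E, F, P, V.
For each child, the remaining parents (spouses of W):
  X: H, J, P, Q, R, S, V
MB(W) = {E, F, H, J, P, Q, R, S, V, X}.
Comparing with the claimed set, F is missing.

F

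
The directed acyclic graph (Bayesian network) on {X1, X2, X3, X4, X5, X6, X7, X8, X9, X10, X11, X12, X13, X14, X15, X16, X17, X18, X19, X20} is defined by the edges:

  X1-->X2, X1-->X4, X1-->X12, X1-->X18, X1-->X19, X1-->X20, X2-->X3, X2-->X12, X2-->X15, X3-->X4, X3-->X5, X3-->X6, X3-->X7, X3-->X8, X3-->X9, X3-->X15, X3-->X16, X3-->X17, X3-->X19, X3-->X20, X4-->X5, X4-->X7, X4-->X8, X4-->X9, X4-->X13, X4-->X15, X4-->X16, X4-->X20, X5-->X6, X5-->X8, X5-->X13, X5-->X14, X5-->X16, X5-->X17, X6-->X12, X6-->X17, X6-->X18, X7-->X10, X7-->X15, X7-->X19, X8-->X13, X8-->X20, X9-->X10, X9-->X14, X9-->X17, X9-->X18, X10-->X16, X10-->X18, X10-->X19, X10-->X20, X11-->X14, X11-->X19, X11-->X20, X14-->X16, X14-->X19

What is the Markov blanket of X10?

{X1, X3, X4, X5, X6, X7, X8, X9, X11, X14, X16, X18, X19, X20}

Recall MB(v) = parents ∪ children ∪ spouses, where spouses are the other parents of v's children.
Pa(X10) = {X7, X9}.
X10's children: X16, X18, X19, X20.
Parents of each child, excluding X10:
  X16: X3, X4, X5, X14
  X18: X1, X6, X9
  X19: X1, X3, X7, X11, X14
  X20: X1, X3, X4, X8, X11
MB(X10) = {X1, X3, X4, X5, X6, X7, X8, X9, X11, X14, X16, X18, X19, X20}.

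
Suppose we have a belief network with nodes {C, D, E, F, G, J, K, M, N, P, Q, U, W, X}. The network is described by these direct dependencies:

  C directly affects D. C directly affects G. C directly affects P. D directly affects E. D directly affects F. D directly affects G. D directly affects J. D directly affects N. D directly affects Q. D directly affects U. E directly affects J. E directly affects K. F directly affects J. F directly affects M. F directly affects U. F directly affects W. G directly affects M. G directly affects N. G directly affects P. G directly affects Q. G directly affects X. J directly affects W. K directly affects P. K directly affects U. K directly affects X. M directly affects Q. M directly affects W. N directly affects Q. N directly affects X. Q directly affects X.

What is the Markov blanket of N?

A node's Markov blanket = Pa ∪ Ch ∪ (parents of Ch other than the node itself).
N has parents D, G.
Ch(N) = {Q, X}.
Parents of each child, excluding N:
  parents(Q) \ {N} = {D, G, M}.
  X also has parents G, K, Q.
So the Markov blanket of N is {D, G, K, M, Q, X}.

{D, G, K, M, Q, X}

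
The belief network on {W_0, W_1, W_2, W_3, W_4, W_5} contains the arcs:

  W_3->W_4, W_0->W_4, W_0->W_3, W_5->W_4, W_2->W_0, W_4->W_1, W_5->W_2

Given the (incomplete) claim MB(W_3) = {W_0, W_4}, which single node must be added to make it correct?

W_5

The Markov blanket of a node is its parents, its children, and the other parents of its children.
W_3 has parent W_0.
Ch(W_3) = {W_4}.
Co-parents of W_3 (other parents of its children):
  W_4: W_0, W_5
MB(W_3) = {W_0, W_4, W_5}.
Comparing with the claimed set, W_5 is missing.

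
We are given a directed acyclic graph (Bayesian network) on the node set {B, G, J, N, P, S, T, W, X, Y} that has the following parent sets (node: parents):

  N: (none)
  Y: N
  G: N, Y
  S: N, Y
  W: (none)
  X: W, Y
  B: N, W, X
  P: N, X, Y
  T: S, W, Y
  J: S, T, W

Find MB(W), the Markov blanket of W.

{B, J, N, S, T, X, Y}

The Markov blanket of a node is its parents, its children, and the other parents of its children.
W's parents: none.
Children of W: B, J, T, X.
Other parents of W's children:
  parents(X) \ {W} = {Y}.
  parents(B) \ {W} = {N, X}.
  parents(T) \ {W} = {S, Y}.
  parents(J) \ {W} = {S, T}.
MB(W) = {B, J, N, S, T, X, Y}.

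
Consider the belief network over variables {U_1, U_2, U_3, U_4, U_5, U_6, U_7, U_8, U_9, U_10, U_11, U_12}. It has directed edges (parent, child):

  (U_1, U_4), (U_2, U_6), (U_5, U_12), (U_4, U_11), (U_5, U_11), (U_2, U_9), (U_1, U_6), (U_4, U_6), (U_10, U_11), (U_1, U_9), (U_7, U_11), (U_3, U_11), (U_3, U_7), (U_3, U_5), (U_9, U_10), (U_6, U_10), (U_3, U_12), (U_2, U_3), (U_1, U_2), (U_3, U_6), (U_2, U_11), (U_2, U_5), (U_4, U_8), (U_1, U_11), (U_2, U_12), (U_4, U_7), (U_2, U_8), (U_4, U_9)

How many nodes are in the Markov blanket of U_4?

By definition, MB(U_4) is built from U_4's parents, U_4's children, and the co-parents of U_4.
U_4 has parent U_1.
Ch(U_4) = {U_6, U_7, U_8, U_9, U_11}.
Other parents of U_4's children:
  parents(U_6) \ {U_4} = {U_1, U_2, U_3}.
  parents(U_7) \ {U_4} = {U_3}.
  U_8's other parent is U_2.
  parents(U_9) \ {U_4} = {U_1, U_2}.
  U_11's other parents are U_1, U_2, U_3, U_5, U_7, U_10.
MB(U_4) = {U_1, U_2, U_3, U_5, U_6, U_7, U_8, U_9, U_10, U_11}, which has 10 nodes.

10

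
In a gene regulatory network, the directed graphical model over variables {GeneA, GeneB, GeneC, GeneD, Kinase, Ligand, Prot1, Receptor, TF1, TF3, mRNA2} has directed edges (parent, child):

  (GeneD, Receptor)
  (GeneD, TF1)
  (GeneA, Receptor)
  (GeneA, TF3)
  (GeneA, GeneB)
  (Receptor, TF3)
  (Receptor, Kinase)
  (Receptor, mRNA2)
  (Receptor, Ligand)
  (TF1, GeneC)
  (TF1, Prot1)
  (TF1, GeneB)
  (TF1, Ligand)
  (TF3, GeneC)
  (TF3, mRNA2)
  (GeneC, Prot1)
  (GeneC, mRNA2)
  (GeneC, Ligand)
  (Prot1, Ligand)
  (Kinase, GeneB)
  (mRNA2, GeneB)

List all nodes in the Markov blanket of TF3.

{GeneA, GeneC, Receptor, TF1, mRNA2}

Recall MB(v) = parents ∪ children ∪ spouses, where spouses are the other parents of v's children.
Pa(TF3) = {GeneA, Receptor}.
TF3 has children GeneC, mRNA2.
Co-parents of TF3 (other parents of its children):
  GeneC also has parent TF1.
  mRNA2's other parents are GeneC, Receptor.
Union: {GeneA, Receptor} ∪ {GeneC, mRNA2} ∪ {GeneC, Receptor, TF1} = {GeneA, GeneC, Receptor, TF1, mRNA2}.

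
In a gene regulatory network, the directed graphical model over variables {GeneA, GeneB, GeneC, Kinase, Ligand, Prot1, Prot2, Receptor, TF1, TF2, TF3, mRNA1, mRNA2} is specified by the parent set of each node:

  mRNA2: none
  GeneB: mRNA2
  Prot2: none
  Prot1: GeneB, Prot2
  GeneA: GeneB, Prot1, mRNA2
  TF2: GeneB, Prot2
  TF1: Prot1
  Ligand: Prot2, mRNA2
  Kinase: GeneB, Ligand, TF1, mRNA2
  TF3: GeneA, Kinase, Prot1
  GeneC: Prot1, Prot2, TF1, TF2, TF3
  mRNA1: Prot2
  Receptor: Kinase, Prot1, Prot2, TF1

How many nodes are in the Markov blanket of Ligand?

Ligand has parents Prot2, mRNA2.
Ligand has child Kinase.
Other parents of Ligand's children:
  parents(Kinase) \ {Ligand} = {GeneB, TF1, mRNA2}.
MB(Ligand) = {GeneB, Kinase, Prot2, TF1, mRNA2}, which has 5 nodes.

5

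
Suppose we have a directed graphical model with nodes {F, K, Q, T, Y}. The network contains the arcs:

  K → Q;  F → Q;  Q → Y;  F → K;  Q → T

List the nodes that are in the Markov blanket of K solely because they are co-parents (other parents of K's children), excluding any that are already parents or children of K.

Children of K: Q.
  Q also has parent F.
Excluding nodes already adjacent to K (F, Q), the co-parent-only contribution is {}.

{}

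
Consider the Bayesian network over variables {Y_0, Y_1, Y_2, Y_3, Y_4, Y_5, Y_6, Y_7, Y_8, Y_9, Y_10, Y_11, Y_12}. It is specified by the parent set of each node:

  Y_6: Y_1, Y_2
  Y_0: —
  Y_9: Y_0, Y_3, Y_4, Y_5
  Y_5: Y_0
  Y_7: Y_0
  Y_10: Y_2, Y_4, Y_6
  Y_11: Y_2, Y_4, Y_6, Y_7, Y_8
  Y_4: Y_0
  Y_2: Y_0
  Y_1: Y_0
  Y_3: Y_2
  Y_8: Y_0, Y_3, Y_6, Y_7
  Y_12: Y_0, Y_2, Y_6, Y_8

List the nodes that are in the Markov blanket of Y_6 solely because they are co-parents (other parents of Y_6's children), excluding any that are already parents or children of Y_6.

Children of Y_6: Y_8, Y_10, Y_11, Y_12.
  Y_8 also has parents Y_0, Y_3, Y_7.
  parents(Y_10) \ {Y_6} = {Y_2, Y_4}.
  Y_11's other parents are Y_2, Y_4, Y_7, Y_8.
  parents(Y_12) \ {Y_6} = {Y_0, Y_2, Y_8}.
Excluding nodes already adjacent to Y_6 (Y_1, Y_2, Y_8, Y_10, Y_11, Y_12), the co-parent-only contribution is {Y_0, Y_3, Y_4, Y_7}.

{Y_0, Y_3, Y_4, Y_7}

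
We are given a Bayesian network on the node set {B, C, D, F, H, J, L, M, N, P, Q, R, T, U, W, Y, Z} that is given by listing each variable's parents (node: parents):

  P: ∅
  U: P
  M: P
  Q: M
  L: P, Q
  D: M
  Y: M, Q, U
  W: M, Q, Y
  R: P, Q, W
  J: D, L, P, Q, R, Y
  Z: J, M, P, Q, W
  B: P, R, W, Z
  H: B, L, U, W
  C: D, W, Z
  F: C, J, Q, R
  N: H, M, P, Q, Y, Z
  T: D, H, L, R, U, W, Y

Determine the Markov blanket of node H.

By definition, MB(H) is built from H's parents, H's children, and the co-parents of H.
Pa(H) = {B, L, U, W}.
H has children N, T.
Parents of each child, excluding H:
  N: M, P, Q, Y, Z
  T: D, L, R, U, W, Y
MB(H) = {B, D, L, M, N, P, Q, R, T, U, W, Y, Z}.

{B, D, L, M, N, P, Q, R, T, U, W, Y, Z}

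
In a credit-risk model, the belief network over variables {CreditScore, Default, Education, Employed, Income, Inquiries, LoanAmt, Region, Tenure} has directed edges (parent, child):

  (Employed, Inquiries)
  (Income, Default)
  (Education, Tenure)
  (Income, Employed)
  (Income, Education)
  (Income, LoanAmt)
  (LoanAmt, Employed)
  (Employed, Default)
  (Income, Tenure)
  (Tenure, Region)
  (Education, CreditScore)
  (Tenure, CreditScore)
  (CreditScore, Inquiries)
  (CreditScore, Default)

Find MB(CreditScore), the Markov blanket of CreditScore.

A node's Markov blanket = Pa ∪ Ch ∪ (parents of Ch other than the node itself).
CreditScore's parents: Education, Tenure.
Children of CreditScore: Default, Inquiries.
Co-parents of CreditScore (other parents of its children):
  parents(Default) \ {CreditScore} = {Employed, Income}.
  Inquiries also has parent Employed.
So the Markov blanket of CreditScore is {Default, Education, Employed, Income, Inquiries, Tenure}.

{Default, Education, Employed, Income, Inquiries, Tenure}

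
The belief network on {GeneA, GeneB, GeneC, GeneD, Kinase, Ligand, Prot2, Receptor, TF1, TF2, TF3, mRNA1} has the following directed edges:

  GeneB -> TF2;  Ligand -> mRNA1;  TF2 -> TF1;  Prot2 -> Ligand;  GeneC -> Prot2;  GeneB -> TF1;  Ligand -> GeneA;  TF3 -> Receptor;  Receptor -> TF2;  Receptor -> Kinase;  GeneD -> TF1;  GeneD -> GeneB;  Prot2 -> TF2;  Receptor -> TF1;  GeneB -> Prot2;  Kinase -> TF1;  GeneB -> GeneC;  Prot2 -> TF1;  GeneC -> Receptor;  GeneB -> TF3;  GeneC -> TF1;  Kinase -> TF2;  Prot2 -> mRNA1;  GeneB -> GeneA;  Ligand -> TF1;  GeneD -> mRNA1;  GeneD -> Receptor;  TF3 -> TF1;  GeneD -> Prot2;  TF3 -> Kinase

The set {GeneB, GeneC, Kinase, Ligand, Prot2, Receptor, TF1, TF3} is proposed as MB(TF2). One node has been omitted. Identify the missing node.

GeneD

By definition, MB(TF2) is built from TF2's parents, TF2's children, and the co-parents of TF2.
TF2's parents: GeneB, Kinase, Prot2, Receptor.
Children of TF2: TF1.
Co-parents of TF2 (other parents of its children):
  TF1: GeneB, GeneC, GeneD, Kinase, Ligand, Prot2, Receptor, TF3
MB(TF2) = {GeneB, GeneC, GeneD, Kinase, Ligand, Prot2, Receptor, TF1, TF3}.
Comparing with the claimed set, GeneD is missing.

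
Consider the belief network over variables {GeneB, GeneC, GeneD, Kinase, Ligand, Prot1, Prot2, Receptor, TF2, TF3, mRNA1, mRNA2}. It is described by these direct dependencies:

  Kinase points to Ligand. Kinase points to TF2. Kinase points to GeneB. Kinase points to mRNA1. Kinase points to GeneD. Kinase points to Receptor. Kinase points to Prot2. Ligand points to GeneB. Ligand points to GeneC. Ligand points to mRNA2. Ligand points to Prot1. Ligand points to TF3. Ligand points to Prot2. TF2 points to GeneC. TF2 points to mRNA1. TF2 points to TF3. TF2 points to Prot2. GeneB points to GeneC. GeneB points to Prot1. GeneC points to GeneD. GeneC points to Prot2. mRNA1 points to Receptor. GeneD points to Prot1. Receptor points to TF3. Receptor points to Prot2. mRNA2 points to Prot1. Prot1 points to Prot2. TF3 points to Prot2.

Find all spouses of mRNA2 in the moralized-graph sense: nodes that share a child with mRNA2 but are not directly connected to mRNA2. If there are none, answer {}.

{GeneB, GeneD}

Children of mRNA2: Prot1.
  Prot1: GeneB, GeneD, Ligand
Excluding nodes already adjacent to mRNA2 (Ligand, Prot1), the co-parent-only contribution is {GeneB, GeneD}.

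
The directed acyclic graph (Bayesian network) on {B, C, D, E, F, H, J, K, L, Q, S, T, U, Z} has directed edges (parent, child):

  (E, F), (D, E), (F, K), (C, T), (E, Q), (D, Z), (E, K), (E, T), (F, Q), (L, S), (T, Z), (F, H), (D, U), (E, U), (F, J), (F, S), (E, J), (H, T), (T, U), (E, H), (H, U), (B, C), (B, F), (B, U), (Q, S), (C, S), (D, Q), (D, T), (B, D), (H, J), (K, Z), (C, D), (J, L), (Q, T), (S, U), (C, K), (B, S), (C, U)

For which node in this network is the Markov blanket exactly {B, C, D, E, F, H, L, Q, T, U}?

The target node must have every member of {B, C, D, E, F, H, L, Q, T, U} as a parent, child, or co-parent, and no others.
Parents of S: B, C, F, L, Q; children: U; co-parents: B, C, D, E, H, T.
These exactly cover the given set, so the node is S.

S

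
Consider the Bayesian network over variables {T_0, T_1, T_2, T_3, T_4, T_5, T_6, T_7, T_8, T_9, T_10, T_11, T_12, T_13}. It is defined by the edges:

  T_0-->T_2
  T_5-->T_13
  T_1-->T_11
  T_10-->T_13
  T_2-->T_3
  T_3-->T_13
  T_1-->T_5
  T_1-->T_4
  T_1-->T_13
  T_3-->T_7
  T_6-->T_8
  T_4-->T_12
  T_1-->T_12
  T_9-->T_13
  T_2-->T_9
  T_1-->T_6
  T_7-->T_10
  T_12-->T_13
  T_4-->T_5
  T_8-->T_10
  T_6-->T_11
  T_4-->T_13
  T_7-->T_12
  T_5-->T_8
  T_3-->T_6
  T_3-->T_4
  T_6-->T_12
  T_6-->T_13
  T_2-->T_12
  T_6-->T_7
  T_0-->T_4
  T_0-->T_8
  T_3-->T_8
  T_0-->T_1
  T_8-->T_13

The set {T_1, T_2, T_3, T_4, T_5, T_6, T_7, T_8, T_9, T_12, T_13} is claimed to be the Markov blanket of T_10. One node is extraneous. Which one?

Parents of T_10: T_7, T_8.
Ch(T_10) = {T_13}.
Co-parents of T_10 (other parents of its children):
  T_13 also has parents T_1, T_3, T_4, T_5, T_6, T_8, T_9, T_12.
MB(T_10) = {T_1, T_3, T_4, T_5, T_6, T_7, T_8, T_9, T_12, T_13}.
T_2 is neither a parent, child, nor co-parent of T_10, so it does not belong.

T_2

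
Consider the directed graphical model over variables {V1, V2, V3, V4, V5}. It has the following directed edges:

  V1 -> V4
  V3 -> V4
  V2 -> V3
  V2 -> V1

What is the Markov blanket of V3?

V3 has parent V2.
V3's children: V4.
For each child, the remaining parents (spouses of V3):
  V4 also has parent V1.
Union: {V2} ∪ {V4} ∪ {V1} = {V1, V2, V4}.

{V1, V2, V4}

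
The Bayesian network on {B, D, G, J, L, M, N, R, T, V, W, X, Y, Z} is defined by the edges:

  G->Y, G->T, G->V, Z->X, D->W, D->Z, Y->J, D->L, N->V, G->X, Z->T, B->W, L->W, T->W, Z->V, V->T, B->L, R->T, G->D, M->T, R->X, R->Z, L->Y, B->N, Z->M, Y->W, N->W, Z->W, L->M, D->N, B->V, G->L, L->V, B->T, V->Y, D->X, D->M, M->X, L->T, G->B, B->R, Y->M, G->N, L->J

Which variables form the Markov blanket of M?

{B, D, G, L, R, T, V, X, Y, Z}

M has parents D, L, Y, Z.
M has children T, X.
For each child, the remaining parents (spouses of M):
  X's other parents are D, G, R, Z.
  T's other parents are B, G, L, R, V, Z.
MB(M) = {B, D, G, L, R, T, V, X, Y, Z}.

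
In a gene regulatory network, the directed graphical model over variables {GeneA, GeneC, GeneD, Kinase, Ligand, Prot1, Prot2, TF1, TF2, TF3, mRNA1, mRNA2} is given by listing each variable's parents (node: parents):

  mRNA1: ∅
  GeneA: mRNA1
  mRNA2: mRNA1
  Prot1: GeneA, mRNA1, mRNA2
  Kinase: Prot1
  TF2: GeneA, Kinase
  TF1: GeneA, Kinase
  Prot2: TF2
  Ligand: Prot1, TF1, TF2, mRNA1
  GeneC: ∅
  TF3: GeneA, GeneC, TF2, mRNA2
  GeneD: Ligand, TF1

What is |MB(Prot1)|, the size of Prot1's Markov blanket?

7

A node's Markov blanket = Pa ∪ Ch ∪ (parents of Ch other than the node itself).
Prot1's children: Kinase, Ligand.
Prot1's parents: GeneA, mRNA1, mRNA2.
For each child, the remaining parents (spouses of Prot1):
  Kinase has no other parent.
  Ligand's other parents are TF1, TF2, mRNA1.
MB(Prot1) = {GeneA, Kinase, Ligand, TF1, TF2, mRNA1, mRNA2}, which has 7 nodes.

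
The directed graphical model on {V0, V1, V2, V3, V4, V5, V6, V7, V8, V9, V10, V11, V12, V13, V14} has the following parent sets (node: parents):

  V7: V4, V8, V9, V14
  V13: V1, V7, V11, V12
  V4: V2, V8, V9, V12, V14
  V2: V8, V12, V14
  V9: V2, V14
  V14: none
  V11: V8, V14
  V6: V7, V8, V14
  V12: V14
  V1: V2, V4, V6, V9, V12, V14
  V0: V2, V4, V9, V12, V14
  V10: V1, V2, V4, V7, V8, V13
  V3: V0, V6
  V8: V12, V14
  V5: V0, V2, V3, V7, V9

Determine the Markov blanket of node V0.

Ch(V0) = {V3, V5}.
Parents of V0: V2, V4, V9, V12, V14.
Co-parents of V0 (other parents of its children):
  V3: V6
  V5: V2, V3, V7, V9
Taking the union gives {V2, V3, V4, V5, V6, V7, V9, V12, V14}.

{V2, V3, V4, V5, V6, V7, V9, V12, V14}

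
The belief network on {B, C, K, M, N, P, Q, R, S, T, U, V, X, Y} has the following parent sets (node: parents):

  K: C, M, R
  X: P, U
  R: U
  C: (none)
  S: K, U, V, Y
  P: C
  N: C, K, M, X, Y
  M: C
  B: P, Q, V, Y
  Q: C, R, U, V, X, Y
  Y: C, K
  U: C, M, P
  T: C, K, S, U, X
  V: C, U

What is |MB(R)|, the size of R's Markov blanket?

8

Pa(R) = {U}.
Children of R: K, Q.
For each child, the remaining parents (spouses of R):
  K: C, M
  Q: C, U, V, X, Y
MB(R) = {C, K, M, Q, U, V, X, Y}, which has 8 nodes.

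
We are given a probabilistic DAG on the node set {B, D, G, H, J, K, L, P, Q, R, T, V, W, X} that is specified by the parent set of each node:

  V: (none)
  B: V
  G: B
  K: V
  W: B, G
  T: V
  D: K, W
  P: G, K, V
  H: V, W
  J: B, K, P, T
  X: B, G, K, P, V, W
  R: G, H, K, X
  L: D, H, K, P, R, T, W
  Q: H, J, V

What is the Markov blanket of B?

By definition, MB(B) is built from B's parents, B's children, and the co-parents of B.
B has parent V.
Children of B: G, J, W, X.
Co-parents of B (other parents of its children):
  G: —
  W: G
  J: K, P, T
  X: G, K, P, V, W
Union: {V} ∪ {G, J, W, X} ∪ {G, K, P, T, V, W} = {G, J, K, P, T, V, W, X}.

{G, J, K, P, T, V, W, X}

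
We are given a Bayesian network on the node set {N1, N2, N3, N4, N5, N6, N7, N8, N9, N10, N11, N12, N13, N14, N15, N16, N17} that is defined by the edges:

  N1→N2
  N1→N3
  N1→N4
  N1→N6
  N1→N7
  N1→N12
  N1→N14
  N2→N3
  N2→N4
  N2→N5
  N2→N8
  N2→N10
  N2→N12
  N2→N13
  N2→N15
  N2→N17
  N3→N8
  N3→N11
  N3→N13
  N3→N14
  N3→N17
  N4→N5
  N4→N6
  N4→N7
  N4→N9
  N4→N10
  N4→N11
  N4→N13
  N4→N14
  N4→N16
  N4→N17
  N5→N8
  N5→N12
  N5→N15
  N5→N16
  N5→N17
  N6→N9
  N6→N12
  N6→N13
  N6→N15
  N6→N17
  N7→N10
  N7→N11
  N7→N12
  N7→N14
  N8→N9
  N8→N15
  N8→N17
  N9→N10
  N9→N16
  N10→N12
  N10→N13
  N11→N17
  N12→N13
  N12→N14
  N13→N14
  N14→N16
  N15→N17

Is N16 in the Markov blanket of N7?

The Markov blanket of a node is its parents, its children, and the other parents of its children.
Parents of N7: N1, N4.
Children of N7: N10, N11, N12, N14.
Parents of each child, excluding N7:
  N10: N2, N4, N9
  N11: N3, N4
  N12: N1, N2, N5, N6, N10
  N14: N1, N3, N4, N12, N13
MB(N7) = {N1, N2, N3, N4, N5, N6, N9, N10, N11, N12, N13, N14}; N16 is not in this set.

No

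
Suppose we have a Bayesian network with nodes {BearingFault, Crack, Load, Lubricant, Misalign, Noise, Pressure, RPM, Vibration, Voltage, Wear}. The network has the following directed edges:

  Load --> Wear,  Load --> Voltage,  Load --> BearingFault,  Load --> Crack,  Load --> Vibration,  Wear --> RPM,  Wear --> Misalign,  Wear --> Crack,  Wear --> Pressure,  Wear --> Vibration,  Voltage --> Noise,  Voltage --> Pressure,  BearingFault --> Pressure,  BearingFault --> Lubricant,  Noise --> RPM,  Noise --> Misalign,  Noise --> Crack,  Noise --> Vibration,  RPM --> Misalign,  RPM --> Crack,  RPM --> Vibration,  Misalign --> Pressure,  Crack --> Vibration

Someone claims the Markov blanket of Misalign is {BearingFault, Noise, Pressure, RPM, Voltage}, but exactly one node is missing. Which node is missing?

The Markov blanket of a node is its parents, its children, and the other parents of its children.
Pa(Misalign) = {Noise, RPM, Wear}.
Children of Misalign: Pressure.
Parents of each child, excluding Misalign:
  Pressure's other parents are BearingFault, Voltage, Wear.
MB(Misalign) = {BearingFault, Noise, Pressure, RPM, Voltage, Wear}.
Comparing with the claimed set, Wear is missing.

Wear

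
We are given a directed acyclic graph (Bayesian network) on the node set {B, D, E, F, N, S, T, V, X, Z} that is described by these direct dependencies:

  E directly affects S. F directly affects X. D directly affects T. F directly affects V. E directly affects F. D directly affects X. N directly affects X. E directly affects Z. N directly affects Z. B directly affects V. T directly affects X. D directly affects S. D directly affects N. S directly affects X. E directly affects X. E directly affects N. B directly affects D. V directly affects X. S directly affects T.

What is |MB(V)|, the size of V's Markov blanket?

The Markov blanket of a node is its parents, its children, and the other parents of its children.
Children of V: X.
Parents of V: B, F.
For each child, the remaining parents (spouses of V):
  parents(X) \ {V} = {D, E, F, N, S, T}.
MB(V) = {B, D, E, F, N, S, T, X}, which has 8 nodes.

8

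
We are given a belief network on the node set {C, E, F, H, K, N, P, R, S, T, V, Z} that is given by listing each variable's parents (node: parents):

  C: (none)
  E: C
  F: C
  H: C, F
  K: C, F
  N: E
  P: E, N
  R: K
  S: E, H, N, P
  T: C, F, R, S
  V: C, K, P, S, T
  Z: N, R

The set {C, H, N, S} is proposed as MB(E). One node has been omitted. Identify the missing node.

The Markov blanket of a node is its parents, its children, and the other parents of its children.
E's parents: C.
Ch(E) = {N, P, S}.
Parents of each child, excluding E:
  N: no additional parents.
  P's other parent is N.
  S's other parents are H, N, P.
MB(E) = {C, H, N, P, S}.
Comparing with the claimed set, P is missing.

P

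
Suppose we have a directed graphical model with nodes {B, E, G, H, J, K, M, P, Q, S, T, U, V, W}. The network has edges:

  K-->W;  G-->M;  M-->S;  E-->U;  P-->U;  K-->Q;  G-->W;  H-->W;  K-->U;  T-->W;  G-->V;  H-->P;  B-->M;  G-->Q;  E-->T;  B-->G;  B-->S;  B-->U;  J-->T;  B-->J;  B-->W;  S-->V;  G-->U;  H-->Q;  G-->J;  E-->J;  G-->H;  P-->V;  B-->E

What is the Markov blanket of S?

The Markov blanket of a node is its parents, its children, and the other parents of its children.
Children of S: V.
Parents of S: B, M.
For each child, the remaining parents (spouses of S):
  V: G, P
So the Markov blanket of S is {B, G, M, P, V}.

{B, G, M, P, V}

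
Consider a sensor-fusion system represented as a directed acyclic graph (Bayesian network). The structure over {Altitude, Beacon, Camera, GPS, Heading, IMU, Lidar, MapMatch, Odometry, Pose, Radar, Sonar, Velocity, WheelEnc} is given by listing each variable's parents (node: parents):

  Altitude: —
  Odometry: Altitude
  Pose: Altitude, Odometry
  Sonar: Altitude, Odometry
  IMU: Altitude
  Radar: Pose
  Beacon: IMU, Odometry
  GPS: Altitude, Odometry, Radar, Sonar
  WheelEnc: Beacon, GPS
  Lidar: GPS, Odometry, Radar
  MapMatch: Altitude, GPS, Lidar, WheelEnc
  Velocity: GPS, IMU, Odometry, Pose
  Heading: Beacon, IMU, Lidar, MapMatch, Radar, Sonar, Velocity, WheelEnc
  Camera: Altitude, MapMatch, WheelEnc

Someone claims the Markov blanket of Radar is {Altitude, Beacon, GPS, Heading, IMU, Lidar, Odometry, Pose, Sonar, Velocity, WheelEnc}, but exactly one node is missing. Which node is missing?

Radar has parent Pose.
Ch(Radar) = {GPS, Heading, Lidar}.
Parents of each child, excluding Radar:
  GPS's other parents are Altitude, Odometry, Sonar.
  Lidar's other parents are GPS, Odometry.
  Heading's other parents are Beacon, IMU, Lidar, MapMatch, Sonar, Velocity, WheelEnc.
MB(Radar) = {Altitude, Beacon, GPS, Heading, IMU, Lidar, MapMatch, Odometry, Pose, Sonar, Velocity, WheelEnc}.
Comparing with the claimed set, MapMatch is missing.

MapMatch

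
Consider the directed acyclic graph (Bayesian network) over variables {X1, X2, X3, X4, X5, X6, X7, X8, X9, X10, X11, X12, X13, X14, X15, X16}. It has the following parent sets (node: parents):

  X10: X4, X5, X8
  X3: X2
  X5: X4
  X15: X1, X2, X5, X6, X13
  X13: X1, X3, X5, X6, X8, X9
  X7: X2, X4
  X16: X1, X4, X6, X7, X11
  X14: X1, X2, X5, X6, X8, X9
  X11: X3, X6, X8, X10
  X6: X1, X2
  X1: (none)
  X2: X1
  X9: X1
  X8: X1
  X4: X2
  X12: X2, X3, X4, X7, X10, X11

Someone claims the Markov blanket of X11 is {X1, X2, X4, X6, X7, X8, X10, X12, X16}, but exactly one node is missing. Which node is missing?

X3

X11's parents: X3, X6, X8, X10.
Children of X11: X12, X16.
Other parents of X11's children:
  parents(X12) \ {X11} = {X2, X3, X4, X7, X10}.
  parents(X16) \ {X11} = {X1, X4, X6, X7}.
MB(X11) = {X1, X2, X3, X4, X6, X7, X8, X10, X12, X16}.
Comparing with the claimed set, X3 is missing.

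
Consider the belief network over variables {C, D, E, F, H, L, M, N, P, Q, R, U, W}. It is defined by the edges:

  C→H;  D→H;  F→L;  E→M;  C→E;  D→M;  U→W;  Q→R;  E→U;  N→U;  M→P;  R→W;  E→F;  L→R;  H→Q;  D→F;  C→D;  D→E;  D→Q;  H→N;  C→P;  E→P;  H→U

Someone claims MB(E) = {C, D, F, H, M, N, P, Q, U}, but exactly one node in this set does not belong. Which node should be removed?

Q

E's parents: C, D.
Children of E: F, M, P, U.
Co-parents of E (other parents of its children):
  F: D
  M: D
  P: C, M
  U: H, N
MB(E) = {C, D, F, H, M, N, P, U}.
Q is neither a parent, child, nor co-parent of E, so it does not belong.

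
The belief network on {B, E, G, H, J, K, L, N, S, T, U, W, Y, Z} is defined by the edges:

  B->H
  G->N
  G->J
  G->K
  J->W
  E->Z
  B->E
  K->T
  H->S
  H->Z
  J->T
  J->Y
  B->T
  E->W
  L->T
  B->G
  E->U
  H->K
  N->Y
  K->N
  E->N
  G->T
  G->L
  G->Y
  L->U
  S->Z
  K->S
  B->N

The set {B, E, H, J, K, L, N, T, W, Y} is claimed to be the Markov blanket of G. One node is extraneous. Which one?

W

Parents of G: B.
Ch(G) = {J, K, L, N, T, Y}.
For each child, the remaining parents (spouses of G):
  J: —
  K: H
  L: —
  N: B, E, K
  T: B, J, K, L
  Y: J, N
MB(G) = {B, E, H, J, K, L, N, T, Y}.
W is neither a parent, child, nor co-parent of G, so it does not belong.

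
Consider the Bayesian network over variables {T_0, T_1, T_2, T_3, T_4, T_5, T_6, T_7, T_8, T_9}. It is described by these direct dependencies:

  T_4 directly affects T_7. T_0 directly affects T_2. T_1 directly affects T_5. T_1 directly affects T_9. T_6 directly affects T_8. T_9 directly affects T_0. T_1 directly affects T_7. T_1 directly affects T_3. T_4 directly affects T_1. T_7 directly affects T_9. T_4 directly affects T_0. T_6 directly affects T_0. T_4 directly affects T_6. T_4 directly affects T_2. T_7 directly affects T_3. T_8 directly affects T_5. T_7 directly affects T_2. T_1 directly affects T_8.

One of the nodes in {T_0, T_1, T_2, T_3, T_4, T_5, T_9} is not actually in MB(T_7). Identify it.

T_5

T_7's parents: T_1, T_4.
Children of T_7: T_2, T_3, T_9.
For each child, the remaining parents (spouses of T_7):
  T_9: T_1
  T_3: T_1
  T_2: T_0, T_4
MB(T_7) = {T_0, T_1, T_2, T_3, T_4, T_9}.
T_5 is neither a parent, child, nor co-parent of T_7, so it does not belong.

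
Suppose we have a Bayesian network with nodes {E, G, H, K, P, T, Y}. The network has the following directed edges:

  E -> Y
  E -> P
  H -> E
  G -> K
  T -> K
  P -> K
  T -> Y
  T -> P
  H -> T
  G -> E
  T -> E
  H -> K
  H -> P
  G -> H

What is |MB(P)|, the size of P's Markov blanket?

5

Children of P: K.
Pa(P) = {E, H, T}.
Other parents of P's children:
  parents(K) \ {P} = {G, H, T}.
MB(P) = {E, G, H, K, T}, which has 5 nodes.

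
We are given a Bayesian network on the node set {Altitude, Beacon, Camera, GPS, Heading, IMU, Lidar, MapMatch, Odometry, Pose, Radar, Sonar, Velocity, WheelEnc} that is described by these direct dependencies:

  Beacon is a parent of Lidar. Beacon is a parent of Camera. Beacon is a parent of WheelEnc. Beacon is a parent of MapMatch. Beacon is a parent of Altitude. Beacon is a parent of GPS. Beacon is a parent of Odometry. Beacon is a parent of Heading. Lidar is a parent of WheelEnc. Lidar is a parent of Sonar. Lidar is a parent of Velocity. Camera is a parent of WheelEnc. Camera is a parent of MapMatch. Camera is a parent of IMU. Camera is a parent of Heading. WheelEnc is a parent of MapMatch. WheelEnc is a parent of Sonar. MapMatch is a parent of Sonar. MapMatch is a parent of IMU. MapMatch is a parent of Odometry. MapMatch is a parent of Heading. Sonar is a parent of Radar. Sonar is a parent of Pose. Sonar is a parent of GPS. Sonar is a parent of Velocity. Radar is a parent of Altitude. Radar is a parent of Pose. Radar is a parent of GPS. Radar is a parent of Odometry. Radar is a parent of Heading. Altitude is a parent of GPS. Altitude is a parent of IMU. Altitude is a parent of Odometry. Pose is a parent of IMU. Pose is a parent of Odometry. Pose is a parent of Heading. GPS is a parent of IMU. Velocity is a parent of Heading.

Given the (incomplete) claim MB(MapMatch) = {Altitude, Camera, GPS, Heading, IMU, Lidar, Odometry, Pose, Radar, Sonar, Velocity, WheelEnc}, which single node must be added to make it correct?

Pa(MapMatch) = {Beacon, Camera, WheelEnc}.
Ch(MapMatch) = {Heading, IMU, Odometry, Sonar}.
For each child, the remaining parents (spouses of MapMatch):
  Sonar's other parents are Lidar, WheelEnc.
  IMU also has parents Altitude, Camera, GPS, Pose.
  Odometry also has parents Altitude, Beacon, Pose, Radar.
  parents(Heading) \ {MapMatch} = {Beacon, Camera, Pose, Radar, Velocity}.
MB(MapMatch) = {Altitude, Beacon, Camera, GPS, Heading, IMU, Lidar, Odometry, Pose, Radar, Sonar, Velocity, WheelEnc}.
Comparing with the claimed set, Beacon is missing.

Beacon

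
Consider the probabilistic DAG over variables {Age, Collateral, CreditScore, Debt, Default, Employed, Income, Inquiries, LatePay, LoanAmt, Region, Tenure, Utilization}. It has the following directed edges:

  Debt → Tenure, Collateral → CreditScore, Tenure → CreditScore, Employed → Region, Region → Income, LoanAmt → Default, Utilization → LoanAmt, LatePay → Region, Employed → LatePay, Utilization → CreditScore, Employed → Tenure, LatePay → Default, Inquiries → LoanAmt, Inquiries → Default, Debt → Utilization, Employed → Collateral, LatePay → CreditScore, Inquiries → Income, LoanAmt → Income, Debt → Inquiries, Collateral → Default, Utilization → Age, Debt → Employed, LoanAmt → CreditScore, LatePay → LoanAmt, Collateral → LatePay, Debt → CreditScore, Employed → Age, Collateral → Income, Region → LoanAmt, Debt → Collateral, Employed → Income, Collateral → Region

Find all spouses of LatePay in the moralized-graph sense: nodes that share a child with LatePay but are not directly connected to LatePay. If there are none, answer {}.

Children of LatePay: CreditScore, Default, LoanAmt, Region.
  Region: Collateral, Employed
  LoanAmt: Inquiries, Region, Utilization
  Default: Collateral, Inquiries, LoanAmt
  CreditScore: Collateral, Debt, LoanAmt, Tenure, Utilization
Excluding nodes already adjacent to LatePay (Collateral, CreditScore, Default, Employed, LoanAmt, Region), the co-parent-only contribution is {Debt, Inquiries, Tenure, Utilization}.

{Debt, Inquiries, Tenure, Utilization}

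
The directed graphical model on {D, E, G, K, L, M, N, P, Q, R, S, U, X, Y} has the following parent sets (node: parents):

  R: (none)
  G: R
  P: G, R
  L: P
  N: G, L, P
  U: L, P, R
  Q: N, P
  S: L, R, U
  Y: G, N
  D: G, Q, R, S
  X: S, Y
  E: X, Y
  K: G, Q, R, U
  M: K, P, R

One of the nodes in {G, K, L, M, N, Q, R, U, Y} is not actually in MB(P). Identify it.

P has parents G, R.
P has children L, M, N, Q, U.
Other parents of P's children:
  L has no other parent.
  parents(N) \ {P} = {G, L}.
  U also has parents L, R.
  parents(Q) \ {P} = {N}.
  parents(M) \ {P} = {K, R}.
MB(P) = {G, K, L, M, N, Q, R, U}.
Y is neither a parent, child, nor co-parent of P, so it does not belong.

Y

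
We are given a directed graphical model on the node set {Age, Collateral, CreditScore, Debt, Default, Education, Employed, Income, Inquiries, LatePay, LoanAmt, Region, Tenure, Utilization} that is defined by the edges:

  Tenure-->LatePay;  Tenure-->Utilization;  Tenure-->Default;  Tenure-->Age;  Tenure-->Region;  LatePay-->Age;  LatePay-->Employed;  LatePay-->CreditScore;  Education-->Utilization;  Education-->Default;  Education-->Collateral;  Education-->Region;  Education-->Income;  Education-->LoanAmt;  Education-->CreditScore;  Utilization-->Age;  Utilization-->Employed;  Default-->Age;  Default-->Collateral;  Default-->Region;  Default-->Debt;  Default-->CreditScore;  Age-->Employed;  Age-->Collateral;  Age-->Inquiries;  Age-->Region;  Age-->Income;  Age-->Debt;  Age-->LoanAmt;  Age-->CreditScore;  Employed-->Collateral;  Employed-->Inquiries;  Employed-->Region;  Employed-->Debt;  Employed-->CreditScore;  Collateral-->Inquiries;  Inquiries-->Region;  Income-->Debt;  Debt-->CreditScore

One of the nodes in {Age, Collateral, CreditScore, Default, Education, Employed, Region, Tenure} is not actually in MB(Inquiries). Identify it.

Children of Inquiries: Region.
Inquiries's parents: Age, Collateral, Employed.
Other parents of Inquiries's children:
  Region: Age, Default, Education, Employed, Tenure
MB(Inquiries) = {Age, Collateral, Default, Education, Employed, Region, Tenure}.
CreditScore is neither a parent, child, nor co-parent of Inquiries, so it does not belong.

CreditScore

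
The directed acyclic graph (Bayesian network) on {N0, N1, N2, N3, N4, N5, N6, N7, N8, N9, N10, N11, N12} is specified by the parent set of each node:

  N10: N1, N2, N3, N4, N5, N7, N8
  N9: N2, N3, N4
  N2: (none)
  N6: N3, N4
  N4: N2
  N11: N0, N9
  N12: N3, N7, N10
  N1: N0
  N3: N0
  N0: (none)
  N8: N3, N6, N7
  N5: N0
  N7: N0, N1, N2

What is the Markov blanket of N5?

Recall MB(v) = parents ∪ children ∪ spouses, where spouses are the other parents of v's children.
N5's parents: N0.
Children of N5: N10.
For each child, the remaining parents (spouses of N5):
  N10 also has parents N1, N2, N3, N4, N7, N8.
Union: {N0} ∪ {N10} ∪ {N1, N2, N3, N4, N7, N8} = {N0, N1, N2, N3, N4, N7, N8, N10}.

{N0, N1, N2, N3, N4, N7, N8, N10}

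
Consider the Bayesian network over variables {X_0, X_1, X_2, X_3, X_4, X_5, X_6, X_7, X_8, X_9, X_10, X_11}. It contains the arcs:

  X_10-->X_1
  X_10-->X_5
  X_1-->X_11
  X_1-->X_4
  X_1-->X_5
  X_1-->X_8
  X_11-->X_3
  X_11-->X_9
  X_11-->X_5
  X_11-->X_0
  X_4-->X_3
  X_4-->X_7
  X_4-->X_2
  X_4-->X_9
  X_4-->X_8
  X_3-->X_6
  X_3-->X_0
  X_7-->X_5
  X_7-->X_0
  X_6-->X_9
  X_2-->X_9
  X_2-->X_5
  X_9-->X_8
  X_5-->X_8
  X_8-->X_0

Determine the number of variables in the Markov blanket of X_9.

7

Recall MB(v) = parents ∪ children ∪ spouses, where spouses are the other parents of v's children.
X_9 has parents X_2, X_4, X_6, X_11.
Ch(X_9) = {X_8}.
Co-parents of X_9 (other parents of its children):
  X_8: X_1, X_4, X_5
MB(X_9) = {X_1, X_2, X_4, X_5, X_6, X_8, X_11}, which has 7 nodes.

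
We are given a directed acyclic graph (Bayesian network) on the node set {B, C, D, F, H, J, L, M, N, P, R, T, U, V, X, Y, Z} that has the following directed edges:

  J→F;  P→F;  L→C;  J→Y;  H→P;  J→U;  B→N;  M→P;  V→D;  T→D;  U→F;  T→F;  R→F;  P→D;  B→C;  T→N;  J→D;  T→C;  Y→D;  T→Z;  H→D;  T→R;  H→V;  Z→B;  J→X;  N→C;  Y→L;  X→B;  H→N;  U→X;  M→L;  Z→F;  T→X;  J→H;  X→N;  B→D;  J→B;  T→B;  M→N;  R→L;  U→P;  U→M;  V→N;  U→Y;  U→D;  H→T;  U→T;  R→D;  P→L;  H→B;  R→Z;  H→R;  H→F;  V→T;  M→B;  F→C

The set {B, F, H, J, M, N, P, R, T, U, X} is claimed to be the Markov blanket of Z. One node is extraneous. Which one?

The Markov blanket of a node is its parents, its children, and the other parents of its children.
Parents of Z: R, T.
Children of Z: B, F.
For each child, the remaining parents (spouses of Z):
  B's other parents are H, J, M, T, X.
  F also has parents H, J, P, R, T, U.
MB(Z) = {B, F, H, J, M, P, R, T, U, X}.
N is neither a parent, child, nor co-parent of Z, so it does not belong.

N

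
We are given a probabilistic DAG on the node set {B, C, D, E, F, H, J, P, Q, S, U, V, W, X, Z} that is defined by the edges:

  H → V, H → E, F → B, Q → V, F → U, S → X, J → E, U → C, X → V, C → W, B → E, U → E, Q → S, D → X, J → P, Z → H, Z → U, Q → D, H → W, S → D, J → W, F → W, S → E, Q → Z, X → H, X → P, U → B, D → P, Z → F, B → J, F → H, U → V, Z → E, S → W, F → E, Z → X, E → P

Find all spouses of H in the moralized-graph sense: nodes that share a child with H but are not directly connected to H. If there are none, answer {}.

Children of H: E, V, W.
  V's other parents are Q, U, X.
  E also has parents B, F, J, S, U, Z.
  parents(W) \ {H} = {C, F, J, S}.
Excluding nodes already adjacent to H (E, F, V, W, X, Z), the co-parent-only contribution is {B, C, J, Q, S, U}.

{B, C, J, Q, S, U}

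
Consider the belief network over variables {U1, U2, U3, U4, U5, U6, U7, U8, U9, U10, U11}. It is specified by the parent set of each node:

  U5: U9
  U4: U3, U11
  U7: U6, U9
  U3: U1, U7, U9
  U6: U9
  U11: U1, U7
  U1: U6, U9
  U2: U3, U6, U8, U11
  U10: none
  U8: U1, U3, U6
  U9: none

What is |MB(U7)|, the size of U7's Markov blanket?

Children of U7: U3, U11.
Pa(U7) = {U6, U9}.
For each child, the remaining parents (spouses of U7):
  U3 also has parents U1, U9.
  U11 also has parent U1.
MB(U7) = {U1, U3, U6, U9, U11}, which has 5 nodes.

5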